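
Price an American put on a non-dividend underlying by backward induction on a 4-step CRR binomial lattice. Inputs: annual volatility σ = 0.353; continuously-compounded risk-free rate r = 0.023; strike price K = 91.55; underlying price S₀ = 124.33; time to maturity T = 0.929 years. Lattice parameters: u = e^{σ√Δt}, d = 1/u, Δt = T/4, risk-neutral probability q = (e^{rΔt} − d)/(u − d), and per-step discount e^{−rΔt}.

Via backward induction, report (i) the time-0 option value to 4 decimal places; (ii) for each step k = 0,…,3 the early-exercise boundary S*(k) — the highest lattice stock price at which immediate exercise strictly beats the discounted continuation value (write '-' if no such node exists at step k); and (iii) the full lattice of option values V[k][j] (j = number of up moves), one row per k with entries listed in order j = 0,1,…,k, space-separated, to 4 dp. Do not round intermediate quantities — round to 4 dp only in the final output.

price = 3.0583
boundary = - - - 74.6330
tree:
3.0583
5.4394 0.4425
9.6226 0.8446 0.0000
16.9170 1.6120 0.0000 0.0000
28.5923 3.0766 0.0000 0.0000 0.0000

Δt=0.23225, u=1.18545, d=0.84356, q=0.47324, disc=e^(-rΔt)=0.99467
k=4 terminal: V=max(K-S,0) → 28.5923 3.0766 0.0000 0.0000 0.0000
k=3: j=0 S=74.6330 intr=16.9170 cont=16.4293 V=16.9170[EX]; j=1 S=104.8804 intr=0.0000 cont=1.6120 V=1.6120[hold]; j=2 S=147.3865 intr=0.0000 cont=0.0000 V=0.0000[hold]; j=3 S=207.1195 intr=0.0000 cont=0.0000 V=0.0000[hold]  S*(3)=74.6330
k=2: j=0 S=88.4734 intr=3.0766 cont=9.6226 V=9.6226[hold]; j=1 S=124.3300 intr=0.0000 cont=0.8446 V=0.8446[hold]; j=2 S=174.7187 intr=0.0000 cont=0.0000 V=0.0000[hold]  S*(2)=-
k=1: j=0 S=104.8804 intr=0.0000 cont=5.4394 V=5.4394[hold]; j=1 S=147.3865 intr=0.0000 cont=0.4425 V=0.4425[hold]  S*(1)=-
k=0: j=0 S=124.3300 intr=0.0000 cont=3.0583 V=3.0583[hold]  S*(0)=-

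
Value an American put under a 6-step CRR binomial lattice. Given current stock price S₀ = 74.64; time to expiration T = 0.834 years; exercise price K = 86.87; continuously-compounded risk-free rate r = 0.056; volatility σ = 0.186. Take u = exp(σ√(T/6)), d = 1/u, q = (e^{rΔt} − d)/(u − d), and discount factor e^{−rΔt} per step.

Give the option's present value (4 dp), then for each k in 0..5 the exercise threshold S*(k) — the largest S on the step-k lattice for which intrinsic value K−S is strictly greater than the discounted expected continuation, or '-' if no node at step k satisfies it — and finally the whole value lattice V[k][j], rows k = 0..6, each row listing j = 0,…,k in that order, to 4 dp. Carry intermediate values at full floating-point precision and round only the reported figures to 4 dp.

price = 12.2300
boundary = 74.6400 69.6394 74.6400 69.6394 74.6400 79.9997
tree:
12.2300
17.2306 7.8939
21.8961 12.2300 4.2992
26.2491 17.2306 7.4228 1.6897
30.3105 21.8961 12.2300 3.4183 0.2356
34.0998 26.2491 17.2306 6.8703 0.5150 0.0000
37.6352 30.3105 21.8961 12.2300 1.1258 0.0000 0.0000

Δt=0.13900  u=1.07181  d=0.93300  q=0.53897  discount=0.99225
step 6 (expiry): payoffs max(K−S,0) = 37.6352 30.3105 21.8961 12.2300 1.1258 0.0000 0.0000
step 5: (k=5,j=0): S=52.7702, (K−S)⁺=34.0998, hold=33.4262 ⇒ V=34.0998 exercise | (k=5,j=1): S=60.6209, (K−S)⁺=26.2491, hold=25.5756 ⇒ V=26.2491 exercise | (k=5,j=2): S=69.6394, (K−S)⁺=17.2306, hold=16.5570 ⇒ V=17.2306 exercise | (k=5,j=3): S=79.9997, (K−S)⁺=6.8703, hold=6.1968 ⇒ V=6.8703 exercise | (k=5,j=4): S=91.9012, (K−S)⁺=0.0000, hold=0.5150 ⇒ V=0.5150 continue | (k=5,j=5): S=105.5733, (K−S)⁺=0.0000, hold=0.0000 ⇒ V=0.0000 continue  boundary S*=79.9997
step 4: (k=4,j=0): S=56.5595, (K−S)⁺=30.3105, hold=29.6369 ⇒ V=30.3105 exercise | (k=4,j=1): S=64.9739, (K−S)⁺=21.8961, hold=21.2226 ⇒ V=21.8961 exercise | (k=4,j=2): S=74.6400, (K−S)⁺=12.2300, hold=11.5564 ⇒ V=12.2300 exercise | (k=4,j=3): S=85.7442, (K−S)⁺=1.1258, hold=3.4183 ⇒ V=3.4183 continue | (k=4,j=4): S=98.5003, (K−S)⁺=0.0000, hold=0.2356 ⇒ V=0.2356 continue  boundary S*=74.6400
step 3: (k=3,j=0): S=60.6209, (K−S)⁺=26.2491, hold=25.5756 ⇒ V=26.2491 exercise | (k=3,j=1): S=69.6394, (K−S)⁺=17.2306, hold=16.5570 ⇒ V=17.2306 exercise | (k=3,j=2): S=79.9997, (K−S)⁺=6.8703, hold=7.4228 ⇒ V=7.4228 continue | (k=3,j=3): S=91.9012, (K−S)⁺=0.0000, hold=1.6897 ⇒ V=1.6897 continue  boundary S*=69.6394
step 2: (k=2,j=0): S=64.9739, (K−S)⁺=21.8961, hold=21.2226 ⇒ V=21.8961 exercise | (k=2,j=1): S=74.6400, (K−S)⁺=12.2300, hold=11.8519 ⇒ V=12.2300 exercise | (k=2,j=2): S=85.7442, (K−S)⁺=1.1258, hold=4.2992 ⇒ V=4.2992 continue  boundary S*=74.6400
step 1: (k=1,j=0): S=69.6394, (K−S)⁺=17.2306, hold=16.5570 ⇒ V=17.2306 exercise | (k=1,j=1): S=79.9997, (K−S)⁺=6.8703, hold=7.8939 ⇒ V=7.8939 continue  boundary S*=69.6394
step 0: (k=0,j=0): S=74.6400, (K−S)⁺=12.2300, hold=12.1038 ⇒ V=12.2300 exercise  boundary S*=74.6400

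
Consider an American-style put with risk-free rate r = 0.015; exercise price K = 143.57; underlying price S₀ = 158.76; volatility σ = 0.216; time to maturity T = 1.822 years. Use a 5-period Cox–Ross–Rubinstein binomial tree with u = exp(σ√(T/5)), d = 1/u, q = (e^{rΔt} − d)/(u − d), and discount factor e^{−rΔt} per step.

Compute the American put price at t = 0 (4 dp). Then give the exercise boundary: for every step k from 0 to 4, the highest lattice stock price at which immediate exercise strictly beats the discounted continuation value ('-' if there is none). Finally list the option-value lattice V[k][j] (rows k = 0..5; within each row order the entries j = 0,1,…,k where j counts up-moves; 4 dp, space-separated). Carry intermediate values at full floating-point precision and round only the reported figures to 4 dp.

price = 9.6351
boundary = - - - 107.3640 122.3168
tree:
9.6351
15.4912 3.6091
24.1808 6.5629 0.5556
36.2060 11.8562 1.0919 0.0000
49.3309 21.2532 2.1461 0.0000 0.0000
60.8513 36.2060 4.2179 0.0000 0.0000 0.0000

Δt=0.36440, u=1.13927, d=0.87775, q=0.48841, disc=e^(-rΔt)=0.99455
k=5 terminal: V=max(K-S,0) → 60.8513 36.2060 4.2179 0.0000 0.0000 0.0000
k=4: j=0 S=94.2391 intr=49.3309 cont=48.5483 V=49.3309[EX]; j=1 S=122.3168 intr=21.2532 cont=20.4706 V=21.2532[EX]; j=2 S=158.7600 intr=0.0000 cont=2.1461 V=2.1461[hold]; j=3 S=206.0611 intr=0.0000 cont=0.0000 V=0.0000[hold]; j=4 S=267.4552 intr=0.0000 cont=0.0000 V=0.0000[hold]  S*(4)=122.3168
k=3: j=0 S=107.3640 intr=36.2060 cont=35.4234 V=36.2060[EX]; j=1 S=139.3521 intr=4.2179 cont=11.8562 V=11.8562[hold]; j=2 S=180.8708 intr=0.0000 cont=1.0919 V=1.0919[hold]; j=3 S=234.7597 intr=0.0000 cont=0.0000 V=0.0000[hold]  S*(3)=107.3640
k=2: j=0 S=122.3168 intr=21.2532 cont=24.1808 V=24.1808[hold]; j=1 S=158.7600 intr=0.0000 cont=6.5629 V=6.5629[hold]; j=2 S=206.0611 intr=0.0000 cont=0.5556 V=0.5556[hold]  S*(2)=-
k=1: j=0 S=139.3521 intr=4.2179 cont=15.4912 V=15.4912[hold]; j=1 S=180.8708 intr=0.0000 cont=3.6091 V=3.6091[hold]  S*(1)=-
k=0: j=0 S=158.7600 intr=0.0000 cont=9.6351 V=9.6351[hold]  S*(0)=-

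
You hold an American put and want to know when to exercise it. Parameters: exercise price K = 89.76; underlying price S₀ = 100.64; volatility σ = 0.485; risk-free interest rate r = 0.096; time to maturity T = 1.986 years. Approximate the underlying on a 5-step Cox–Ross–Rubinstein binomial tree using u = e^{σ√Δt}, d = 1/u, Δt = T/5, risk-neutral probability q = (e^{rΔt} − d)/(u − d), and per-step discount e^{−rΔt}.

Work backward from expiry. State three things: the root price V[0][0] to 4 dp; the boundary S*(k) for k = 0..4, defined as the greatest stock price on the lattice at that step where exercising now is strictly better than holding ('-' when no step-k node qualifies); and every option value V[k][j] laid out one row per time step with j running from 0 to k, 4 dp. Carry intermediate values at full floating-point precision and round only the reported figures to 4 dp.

Δt=0.39720  u=1.35753  d=0.73663  q=0.48677  discount=0.96259
step 5 (expiry): payoffs max(K−S,0) = 67.9314 49.5324 15.6253 0.0000 0.0000 0.0000
step 4: (k=4,j=0): S=29.6330, (K−S)⁺=60.1270, hold=56.7688 ⇒ V=60.1270 exercise | (k=4,j=1): S=54.6101, (K−S)⁺=35.1499, hold=31.7917 ⇒ V=35.1499 exercise | (k=4,j=2): S=100.6400, (K−S)⁺=0.0000, hold=7.7193 ⇒ V=7.7193 continue | (k=4,j=3): S=185.4677, (K−S)⁺=0.0000, hold=0.0000 ⇒ V=0.0000 continue | (k=4,j=4): S=341.7952, (K−S)⁺=0.0000, hold=0.0000 ⇒ V=0.0000 continue  boundary S*=54.6101
step 3: (k=3,j=0): S=40.2276, (K−S)⁺=49.5324, hold=46.1742 ⇒ V=49.5324 exercise | (k=3,j=1): S=74.1347, (K−S)⁺=15.6253, hold=20.9819 ⇒ V=20.9819 continue | (k=3,j=2): S=136.6216, (K−S)⁺=0.0000, hold=3.8135 ⇒ V=3.8135 continue | (k=3,j=3): S=251.7776, (K−S)⁺=0.0000, hold=0.0000 ⇒ V=0.0000 continue  boundary S*=40.2276
step 2: (k=2,j=0): S=54.6101, (K−S)⁺=35.1499, hold=34.3016 ⇒ V=35.1499 exercise | (k=2,j=1): S=100.6400, (K−S)⁺=0.0000, hold=12.1525 ⇒ V=12.1525 continue | (k=2,j=2): S=185.4677, (K−S)⁺=0.0000, hold=1.8840 ⇒ V=1.8840 continue  boundary S*=54.6101
step 1: (k=1,j=0): S=74.1347, (K−S)⁺=15.6253, hold=23.0591 ⇒ V=23.0591 continue | (k=1,j=1): S=136.6216, (K−S)⁺=0.0000, hold=6.8864 ⇒ V=6.8864 continue  boundary S*=-
step 0: (k=0,j=0): S=100.6400, (K−S)⁺=0.0000, hold=14.6185 ⇒ V=14.6185 continue  boundary S*=-

price = 14.6185
boundary = - - 54.6101 40.2276 54.6101
tree:
14.6185
23.0591 6.8864
35.1499 12.1525 1.8840
49.5324 20.9819 3.8135 0.0000
60.1270 35.1499 7.7193 0.0000 0.0000
67.9314 49.5324 15.6253 0.0000 0.0000 0.0000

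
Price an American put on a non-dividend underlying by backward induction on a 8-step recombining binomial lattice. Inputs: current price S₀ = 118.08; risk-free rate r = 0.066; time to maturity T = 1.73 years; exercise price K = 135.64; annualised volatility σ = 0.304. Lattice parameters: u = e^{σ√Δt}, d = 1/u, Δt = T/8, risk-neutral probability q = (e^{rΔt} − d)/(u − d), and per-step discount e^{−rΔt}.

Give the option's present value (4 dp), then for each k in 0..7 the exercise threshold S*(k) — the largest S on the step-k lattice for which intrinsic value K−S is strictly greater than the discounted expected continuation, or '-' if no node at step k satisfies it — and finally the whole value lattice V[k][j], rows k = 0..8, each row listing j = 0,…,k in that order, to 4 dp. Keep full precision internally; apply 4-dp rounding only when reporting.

Δt=0.21625  u=1.15185  d=0.86817  q=0.51539  discount=0.98583
step 8 (expiry): payoffs max(K−S,0) = 97.5323 85.0804 68.5597 46.6409 17.5600 0.0000 0.0000 0.0000 0.0000
step 7: (k=7,j=0): S=43.8943, (K−S)⁺=91.7457, hold=89.8235 ⇒ V=91.7457 exercise | (k=7,j=1): S=58.2370, (K−S)⁺=77.4030, hold=75.4808 ⇒ V=77.4030 exercise | (k=7,j=2): S=77.2663, (K−S)⁺=58.3737, hold=56.4515 ⇒ V=58.3737 exercise | (k=7,j=3): S=102.5135, (K−S)⁺=33.1265, hold=31.2044 ⇒ V=33.1265 exercise | (k=7,j=4): S=136.0103, (K−S)⁺=0.0000, hold=8.3892 ⇒ V=8.3892 continue | (k=7,j=5): S=180.4524, (K−S)⁺=0.0000, hold=0.0000 ⇒ V=0.0000 continue | (k=7,j=6): S=239.4161, (K−S)⁺=0.0000, hold=0.0000 ⇒ V=0.0000 continue | (k=7,j=7): S=317.6466, (K−S)⁺=0.0000, hold=0.0000 ⇒ V=0.0000 continue  boundary S*=102.5135
step 6: (k=6,j=0): S=50.5596, (K−S)⁺=85.0804, hold=83.1582 ⇒ V=85.0804 exercise | (k=6,j=1): S=67.0803, (K−S)⁺=68.5597, hold=66.6376 ⇒ V=68.5597 exercise | (k=6,j=2): S=88.9991, (K−S)⁺=46.6409, hold=44.7187 ⇒ V=46.6409 exercise | (k=6,j=3): S=118.0800, (K−S)⁺=17.5600, hold=20.0884 ⇒ V=20.0884 continue | (k=6,j=4): S=156.6633, (K−S)⁺=0.0000, hold=4.0079 ⇒ V=4.0079 continue | (k=6,j=5): S=207.8538, (K−S)⁺=0.0000, hold=0.0000 ⇒ V=0.0000 continue | (k=6,j=6): S=275.7712, (K−S)⁺=0.0000, hold=0.0000 ⇒ V=0.0000 continue  boundary S*=88.9991
step 5: (k=5,j=0): S=58.2370, (K−S)⁺=77.4030, hold=75.4808 ⇒ V=77.4030 exercise | (k=5,j=1): S=77.2663, (K−S)⁺=58.3737, hold=56.4515 ⇒ V=58.3737 exercise | (k=5,j=2): S=102.5135, (K−S)⁺=33.1265, hold=32.4890 ⇒ V=33.1265 exercise | (k=5,j=3): S=136.0103, (K−S)⁺=0.0000, hold=11.6334 ⇒ V=11.6334 continue | (k=5,j=4): S=180.4524, (K−S)⁺=0.0000, hold=1.9147 ⇒ V=1.9147 continue | (k=5,j=5): S=239.4161, (K−S)⁺=0.0000, hold=0.0000 ⇒ V=0.0000 continue  boundary S*=102.5135
step 4: (k=4,j=0): S=67.0803, (K−S)⁺=68.5597, hold=66.6376 ⇒ V=68.5597 exercise | (k=4,j=1): S=88.9991, (K−S)⁺=46.6409, hold=44.7187 ⇒ V=46.6409 exercise | (k=4,j=2): S=118.0800, (K−S)⁺=17.5600, hold=21.7367 ⇒ V=21.7367 continue | (k=4,j=3): S=156.6633, (K−S)⁺=0.0000, hold=6.5306 ⇒ V=6.5306 continue | (k=4,j=4): S=207.8538, (K−S)⁺=0.0000, hold=0.9147 ⇒ V=0.9147 continue  boundary S*=88.9991
step 3: (k=3,j=0): S=77.2663, (K−S)⁺=58.3737, hold=56.4515 ⇒ V=58.3737 exercise | (k=3,j=1): S=102.5135, (K−S)⁺=33.1265, hold=33.3265 ⇒ V=33.3265 continue | (k=3,j=2): S=136.0103, (K−S)⁺=0.0000, hold=13.7027 ⇒ V=13.7027 continue | (k=3,j=3): S=180.4524, (K−S)⁺=0.0000, hold=3.5847 ⇒ V=3.5847 continue  boundary S*=77.2663
step 2: (k=2,j=0): S=88.9991, (K−S)⁺=46.6409, hold=44.8204 ⇒ V=46.6409 exercise | (k=2,j=1): S=118.0800, (K−S)⁺=17.5600, hold=22.8837 ⇒ V=22.8837 continue | (k=2,j=2): S=156.6633, (K−S)⁺=0.0000, hold=8.3677 ⇒ V=8.3677 continue  boundary S*=88.9991
step 1: (k=1,j=0): S=102.5135, (K−S)⁺=33.1265, hold=33.9092 ⇒ V=33.9092 continue | (k=1,j=1): S=136.0103, (K−S)⁺=0.0000, hold=15.1840 ⇒ V=15.1840 continue  boundary S*=-
step 0: (k=0,j=0): S=118.0800, (K−S)⁺=17.5600, hold=23.9147 ⇒ V=23.9147 continue  boundary S*=-

price = 23.9147
boundary = - - 88.9991 77.2663 88.9991 102.5135 88.9991 102.5135
tree:
23.9147
33.9092 15.1840
46.6409 22.8837 8.3677
58.3737 33.3265 13.7027 3.5847
68.5597 46.6409 21.7367 6.5306 0.9147
77.4030 58.3737 33.1265 11.6334 1.9147 0.0000
85.0804 68.5597 46.6409 20.0884 4.0079 0.0000 0.0000
91.7457 77.4030 58.3737 33.1265 8.3892 0.0000 0.0000 0.0000
97.5323 85.0804 68.5597 46.6409 17.5600 0.0000 0.0000 0.0000 0.0000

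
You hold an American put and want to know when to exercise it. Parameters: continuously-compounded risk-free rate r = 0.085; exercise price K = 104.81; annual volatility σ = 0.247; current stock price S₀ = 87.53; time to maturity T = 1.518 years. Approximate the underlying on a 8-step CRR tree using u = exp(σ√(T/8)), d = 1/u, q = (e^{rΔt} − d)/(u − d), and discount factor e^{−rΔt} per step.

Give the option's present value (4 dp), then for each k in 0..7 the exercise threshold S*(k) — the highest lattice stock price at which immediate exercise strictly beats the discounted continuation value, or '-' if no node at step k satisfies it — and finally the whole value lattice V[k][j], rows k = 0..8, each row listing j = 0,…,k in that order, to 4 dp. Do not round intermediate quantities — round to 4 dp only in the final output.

params: Δt=0.18975 u=1.11360 d=0.89799 q=0.54854 e^(-rΔt)=0.98400
t_8 payoffs: 67.7985 58.9122 47.8923 34.2267 17.2800 0.0000 0.0000 0.0000 0.0000
t_7: node(7,0) S=41.2159 payoff=63.5941 vs cont=61.9172 → 63.5941 [stop]  node(7,1) S=51.1116 payoff=53.6984 vs cont=52.0215 → 53.6984 [stop]  node(7,2) S=63.3833 payoff=41.4267 vs cont=39.7498 → 41.4267 [stop]  node(7,3) S=78.6013 payoff=26.2087 vs cont=24.5319 → 26.2087 [stop]  node(7,4) S=97.4730 payoff=7.3370 vs cont=7.6764 → 7.6764 [wait]  node(7,5) S=120.8758 payoff=0.0000 vs cont=0.0000 → 0.0000 [wait]  node(7,6) S=149.8974 payoff=0.0000 vs cont=0.0000 → 0.0000 [wait]  node(7,7) S=185.8870 payoff=0.0000 vs cont=0.0000 → 0.0000 [wait]  ⇒ S*(7)=78.6013
t_6: node(6,0) S=45.8978 payoff=58.9122 vs cont=57.2353 → 58.9122 [stop]  node(6,1) S=56.9177 payoff=47.8923 vs cont=46.2154 → 47.8923 [stop]  node(6,2) S=70.5833 payoff=34.2267 vs cont=32.5498 → 34.2267 [stop]  node(6,3) S=87.5300 payoff=17.2800 vs cont=15.7863 → 17.2800 [stop]  node(6,4) S=108.5455 payoff=0.0000 vs cont=3.4101 → 3.4101 [wait]  node(6,5) S=134.6067 payoff=0.0000 vs cont=0.0000 → 0.0000 [wait]  node(6,6) S=166.9251 payoff=0.0000 vs cont=0.0000 → 0.0000 [wait]  ⇒ S*(6)=87.5300
t_5: node(5,0) S=51.1116 payoff=53.6984 vs cont=52.0215 → 53.6984 [stop]  node(5,1) S=63.3833 payoff=41.4267 vs cont=39.7498 → 41.4267 [stop]  node(5,2) S=78.6013 payoff=26.2087 vs cont=24.5319 → 26.2087 [stop]  node(5,3) S=97.4730 payoff=7.3370 vs cont=9.5171 → 9.5171 [wait]  node(5,4) S=120.8758 payoff=0.0000 vs cont=1.5149 → 1.5149 [wait]  node(5,5) S=149.8974 payoff=0.0000 vs cont=0.0000 → 0.0000 [wait]  ⇒ S*(5)=78.6013
t_4: node(4,0) S=56.9177 payoff=47.8923 vs cont=46.2154 → 47.8923 [stop]  node(4,1) S=70.5833 payoff=34.2267 vs cont=32.5498 → 34.2267 [stop]  node(4,2) S=87.5300 payoff=17.2800 vs cont=16.7798 → 17.2800 [stop]  node(4,3) S=108.5455 payoff=0.0000 vs cont=5.0455 → 5.0455 [wait]  node(4,4) S=134.6067 payoff=0.0000 vs cont=0.6730 → 0.6730 [wait]  ⇒ S*(4)=87.5300
t_3: node(3,0) S=63.3833 payoff=41.4267 vs cont=39.7498 → 41.4267 [stop]  node(3,1) S=78.6013 payoff=26.2087 vs cont=24.5319 → 26.2087 [stop]  node(3,2) S=97.4730 payoff=7.3370 vs cont=10.3998 → 10.3998 [wait]  node(3,3) S=120.8758 payoff=0.0000 vs cont=2.6046 → 2.6046 [wait]  ⇒ S*(3)=78.6013
t_2: node(2,0) S=70.5833 payoff=34.2267 vs cont=32.5498 → 34.2267 [stop]  node(2,1) S=87.5300 payoff=17.2800 vs cont=17.2563 → 17.2800 [stop]  node(2,2) S=108.5455 payoff=0.0000 vs cont=6.0258 → 6.0258 [wait]  ⇒ S*(2)=87.5300
t_1: node(1,0) S=78.6013 payoff=26.2087 vs cont=24.5319 → 26.2087 [stop]  node(1,1) S=97.4730 payoff=7.3370 vs cont=10.9289 → 10.9289 [wait]  ⇒ S*(1)=78.6013
t_0: node(0,0) S=87.5300 payoff=17.2800 vs cont=17.5419 → 17.5419 [wait]  ⇒ S*(0)=-

price = 17.5419
boundary = - 78.6013 87.5300 78.6013 87.5300 78.6013 87.5300 78.6013
tree:
17.5419
26.2087 10.9289
34.2267 17.2800 6.0258
41.4267 26.2087 10.3998 2.6046
47.8923 34.2267 17.2800 5.0455 0.6730
53.6984 41.4267 26.2087 9.5171 1.5149 0.0000
58.9122 47.8923 34.2267 17.2800 3.4101 0.0000 0.0000
63.5941 53.6984 41.4267 26.2087 7.6764 0.0000 0.0000 0.0000
67.7985 58.9122 47.8923 34.2267 17.2800 0.0000 0.0000 0.0000 0.0000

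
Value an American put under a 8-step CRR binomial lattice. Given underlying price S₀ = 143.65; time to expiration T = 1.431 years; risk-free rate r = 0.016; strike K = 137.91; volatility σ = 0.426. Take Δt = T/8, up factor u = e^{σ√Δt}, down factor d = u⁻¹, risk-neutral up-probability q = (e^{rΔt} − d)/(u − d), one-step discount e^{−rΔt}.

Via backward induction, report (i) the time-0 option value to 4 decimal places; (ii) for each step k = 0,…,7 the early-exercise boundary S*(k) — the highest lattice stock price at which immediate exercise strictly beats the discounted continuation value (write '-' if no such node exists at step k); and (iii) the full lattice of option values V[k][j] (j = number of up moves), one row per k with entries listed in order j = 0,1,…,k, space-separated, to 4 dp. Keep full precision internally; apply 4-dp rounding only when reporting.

params: Δt=0.17888 u=1.19742 d=0.83513 q=0.46299 e^(-rΔt)=0.99714
t_8 payoffs: 103.9218 89.1771 68.0358 37.7230 0.0000 0.0000 0.0000 0.0000 0.0000
t_7: node(7,0) S=40.6982 payoff=97.2118 vs cont=96.8177 → 97.2118 [stop]  node(7,1) S=58.3539 payoff=79.5561 vs cont=79.1620 → 79.5561 [stop]  node(7,2) S=83.6689 payoff=54.2411 vs cont=53.8470 → 54.2411 [stop]  node(7,3) S=119.9661 payoff=17.9439 vs cont=20.1998 → 20.1998 [wait]  node(7,4) S=172.0097 payoff=0.0000 vs cont=0.0000 → 0.0000 [wait]  node(7,5) S=246.6307 payoff=0.0000 vs cont=0.0000 → 0.0000 [wait]  node(7,6) S=353.6239 payoff=0.0000 vs cont=0.0000 → 0.0000 [wait]  node(7,7) S=507.0327 payoff=0.0000 vs cont=0.0000 → 0.0000 [wait]  ⇒ S*(7)=83.6689
t_6: node(6,0) S=48.7329 payoff=89.1771 vs cont=88.7829 → 89.1771 [stop]  node(6,1) S=69.8742 payoff=68.0358 vs cont=67.6417 → 68.0358 [stop]  node(6,2) S=100.1870 payoff=37.7230 vs cont=38.3703 → 38.3703 [wait]  node(6,3) S=143.6500 payoff=0.0000 vs cont=10.8165 → 10.8165 [wait]  node(6,4) S=205.9681 payoff=0.0000 vs cont=0.0000 → 0.0000 [wait]  node(6,5) S=295.3210 payoff=0.0000 vs cont=0.0000 → 0.0000 [wait]  node(6,6) S=423.4369 payoff=0.0000 vs cont=0.0000 → 0.0000 [wait]  ⇒ S*(6)=69.8742
t_5: node(5,0) S=58.3539 payoff=79.5561 vs cont=79.1620 → 79.5561 [stop]  node(5,1) S=83.6689 payoff=54.2411 vs cont=54.1458 → 54.2411 [stop]  node(5,2) S=119.9661 payoff=17.9439 vs cont=25.5400 → 25.5400 [wait]  node(5,3) S=172.0097 payoff=0.0000 vs cont=5.7920 → 5.7920 [wait]  node(5,4) S=246.6307 payoff=0.0000 vs cont=0.0000 → 0.0000 [wait]  node(5,5) S=353.6239 payoff=0.0000 vs cont=0.0000 → 0.0000 [wait]  ⇒ S*(5)=83.6689
t_4: node(4,0) S=69.8742 payoff=68.0358 vs cont=67.6417 → 68.0358 [stop]  node(4,1) S=100.1870 payoff=37.7230 vs cont=40.8357 → 40.8357 [wait]  node(4,2) S=143.6500 payoff=0.0000 vs cont=16.3500 → 16.3500 [wait]  node(4,3) S=205.9681 payoff=0.0000 vs cont=3.1015 → 3.1015 [wait]  node(4,4) S=295.3210 payoff=0.0000 vs cont=0.0000 → 0.0000 [wait]  ⇒ S*(4)=69.8742
t_3: node(3,0) S=83.6689 payoff=54.2411 vs cont=55.2840 → 55.2840 [wait]  node(3,1) S=119.9661 payoff=17.9439 vs cont=29.4148 → 29.4148 [wait]  node(3,2) S=172.0097 payoff=0.0000 vs cont=10.1869 → 10.1869 [wait]  node(3,3) S=246.6307 payoff=0.0000 vs cont=1.6608 → 1.6608 [wait]  ⇒ S*(3)=-
t_2: node(2,0) S=100.1870 payoff=37.7230 vs cont=43.1831 → 43.1831 [wait]  node(2,1) S=143.6500 payoff=0.0000 vs cont=20.4538 → 20.4538 [wait]  node(2,2) S=205.9681 payoff=0.0000 vs cont=6.2215 → 6.2215 [wait]  ⇒ S*(2)=-
t_1: node(1,0) S=119.9661 payoff=17.9439 vs cont=32.5663 → 32.5663 [wait]  node(1,1) S=172.0097 payoff=0.0000 vs cont=13.8248 → 13.8248 [wait]  ⇒ S*(1)=-
t_0: node(0,0) S=143.6500 payoff=0.0000 vs cont=23.8209 → 23.8209 [wait]  ⇒ S*(0)=-

price = 23.8209
boundary = - - - - 69.8742 83.6689 69.8742 83.6689
tree:
23.8209
32.5663 13.8248
43.1831 20.4538 6.2215
55.2840 29.4148 10.1869 1.6608
68.0358 40.8357 16.3500 3.1015 0.0000
79.5561 54.2411 25.5400 5.7920 0.0000 0.0000
89.1771 68.0358 38.3703 10.8165 0.0000 0.0000 0.0000
97.2118 79.5561 54.2411 20.1998 0.0000 0.0000 0.0000 0.0000
103.9218 89.1771 68.0358 37.7230 0.0000 0.0000 0.0000 0.0000 0.0000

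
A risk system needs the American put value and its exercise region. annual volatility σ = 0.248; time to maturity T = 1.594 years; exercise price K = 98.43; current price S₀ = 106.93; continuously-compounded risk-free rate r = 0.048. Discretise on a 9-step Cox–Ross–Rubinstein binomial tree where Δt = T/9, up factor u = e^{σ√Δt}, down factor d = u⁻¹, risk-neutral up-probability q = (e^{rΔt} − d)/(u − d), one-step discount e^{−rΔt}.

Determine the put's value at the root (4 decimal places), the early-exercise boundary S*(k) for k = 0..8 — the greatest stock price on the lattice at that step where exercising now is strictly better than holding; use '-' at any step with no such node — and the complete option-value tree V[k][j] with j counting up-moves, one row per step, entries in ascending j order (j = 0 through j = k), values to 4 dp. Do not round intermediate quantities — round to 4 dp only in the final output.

Δt=0.17711, u=1.11001, d=0.90089, q=0.51476, disc=e^(-rΔt)=0.99153
k=9 terminal: V=max(K-S,0) → 56.6321 46.9298 34.9753 20.2460 2.0976 0.0000 0.0000 0.0000 0.0000 0.0000
k=8: j=0 S=46.3962 intr=52.0338 cont=51.2006 V=52.0338[EX]; j=1 S=57.1658 intr=41.2642 cont=40.4310 V=41.2642[EX]; j=2 S=70.4354 intr=27.9946 cont=27.1614 V=27.9946[EX]; j=3 S=86.7851 intr=11.6449 cont=10.8117 V=11.6449[EX]; j=4 S=106.9300 intr=0.0000 cont=1.0092 V=1.0092[hold]; j=5 S=131.7510 intr=0.0000 cont=0.0000 V=0.0000[hold]; j=6 S=162.3336 intr=0.0000 cont=0.0000 V=0.0000[hold]; j=7 S=200.0151 intr=0.0000 cont=0.0000 V=0.0000[hold]; j=8 S=246.4434 intr=0.0000 cont=0.0000 V=0.0000[hold]  S*(8)=86.7851
k=7: j=0 S=51.5002 intr=46.9298 cont=46.0965 V=46.9298[EX]; j=1 S=63.4547 intr=34.9753 cont=34.1421 V=34.9753[EX]; j=2 S=78.1840 intr=20.2460 cont=19.4127 V=20.2460[EX]; j=3 S=96.3324 intr=2.0976 cont=6.1179 V=6.1179[hold]; j=4 S=118.6935 intr=0.0000 cont=0.4856 V=0.4856[hold]; j=5 S=146.2450 intr=0.0000 cont=0.0000 V=0.0000[hold]; j=6 S=180.1920 intr=0.0000 cont=0.0000 V=0.0000[hold]; j=7 S=222.0189 intr=0.0000 cont=0.0000 V=0.0000[hold]  S*(7)=78.1840
k=6: j=0 S=57.1658 intr=41.2642 cont=40.4310 V=41.2642[EX]; j=1 S=70.4354 intr=27.9946 cont=27.1614 V=27.9946[EX]; j=2 S=86.7851 intr=11.6449 cont=12.8636 V=12.8636[hold]; j=3 S=106.9300 intr=0.0000 cont=3.1914 V=3.1914[hold]; j=4 S=131.7510 intr=0.0000 cont=0.2336 V=0.2336[hold]; j=5 S=162.3336 intr=0.0000 cont=0.0000 V=0.0000[hold]; j=6 S=200.0151 intr=0.0000 cont=0.0000 V=0.0000[hold]  S*(6)=70.4354
k=5: j=0 S=63.4547 intr=34.9753 cont=34.1421 V=34.9753[EX]; j=1 S=78.1840 intr=20.2460 cont=20.0348 V=20.2460[EX]; j=2 S=96.3324 intr=2.0976 cont=7.8180 V=7.8180[hold]; j=3 S=118.6935 intr=0.0000 cont=1.6547 V=1.6547[hold]; j=4 S=146.2450 intr=0.0000 cont=0.1124 V=0.1124[hold]; j=5 S=180.1920 intr=0.0000 cont=0.0000 V=0.0000[hold]  S*(5)=78.1840
k=4: j=0 S=70.4354 intr=27.9946 cont=27.1614 V=27.9946[EX]; j=1 S=86.7851 intr=11.6449 cont=13.7314 V=13.7314[hold]; j=2 S=106.9300 intr=0.0000 cont=4.6061 V=4.6061[hold]; j=3 S=131.7510 intr=0.0000 cont=0.8535 V=0.8535[hold]; j=4 S=162.3336 intr=0.0000 cont=0.0541 V=0.0541[hold]  S*(4)=70.4354
k=3: j=0 S=78.1840 intr=20.2460 cont=20.4777 V=20.4777[hold]; j=1 S=96.3324 intr=2.0976 cont=8.9576 V=8.9576[hold]; j=2 S=118.6935 intr=0.0000 cont=2.6518 V=2.6518[hold]; j=3 S=146.2450 intr=0.0000 cont=0.4383 V=0.4383[hold]  S*(3)=-
k=2: j=0 S=86.7851 intr=11.6449 cont=14.4245 V=14.4245[hold]; j=1 S=106.9300 intr=0.0000 cont=5.6633 V=5.6633[hold]; j=2 S=131.7510 intr=0.0000 cont=1.4995 V=1.4995[hold]  S*(2)=-
k=1: j=0 S=96.3324 intr=2.0976 cont=9.8306 V=9.8306[hold]; j=1 S=118.6935 intr=0.0000 cont=3.4902 V=3.4902[hold]  S*(1)=-
k=0: j=0 S=106.9300 intr=0.0000 cont=6.5112 V=6.5112[hold]  S*(0)=-

price = 6.5112
boundary = - - - - 70.4354 78.1840 70.4354 78.1840 86.7851
tree:
6.5112
9.8306 3.4902
14.4245 5.6633 1.4995
20.4777 8.9576 2.6518 0.4383
27.9946 13.7314 4.6061 0.8535 0.0541
34.9753 20.2460 7.8180 1.6547 0.1124 0.0000
41.2642 27.9946 12.8636 3.1914 0.2336 0.0000 0.0000
46.9298 34.9753 20.2460 6.1179 0.4856 0.0000 0.0000 0.0000
52.0338 41.2642 27.9946 11.6449 1.0092 0.0000 0.0000 0.0000 0.0000
56.6321 46.9298 34.9753 20.2460 2.0976 0.0000 0.0000 0.0000 0.0000 0.0000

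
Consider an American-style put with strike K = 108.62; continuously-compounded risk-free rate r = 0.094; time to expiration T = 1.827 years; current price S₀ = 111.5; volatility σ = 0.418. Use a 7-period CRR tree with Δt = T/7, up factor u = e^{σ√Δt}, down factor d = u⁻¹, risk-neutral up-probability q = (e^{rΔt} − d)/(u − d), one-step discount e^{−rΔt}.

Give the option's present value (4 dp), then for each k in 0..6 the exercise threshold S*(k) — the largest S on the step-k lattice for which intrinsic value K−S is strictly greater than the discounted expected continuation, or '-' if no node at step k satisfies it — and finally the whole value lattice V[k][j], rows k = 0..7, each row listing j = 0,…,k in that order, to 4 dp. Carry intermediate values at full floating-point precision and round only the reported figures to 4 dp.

price = 16.4467
boundary = - - 72.7426 58.7552 72.7426 58.7552 72.7426
tree:
16.4467
24.6901 9.1608
35.8774 14.9192 3.9568
49.8648 23.5765 7.1518 1.0140
61.1627 35.8774 12.6572 2.0973 0.0000
70.2881 49.8648 21.7628 4.3381 0.0000 0.0000
77.6588 61.1627 35.8774 8.9731 0.0000 0.0000 0.0000
83.6123 70.2881 49.8648 18.5600 0.0000 0.0000 0.0000 0.0000

params: Δt=0.26100 u=1.23806 d=0.80771 q=0.50453 e^(-rΔt)=0.97576
t_7 payoffs: 83.6123 70.2881 49.8648 18.5600 0.0000 0.0000 0.0000 0.0000
t_6: node(6,0) S=30.9612 payoff=77.6588 vs cont=75.0264 → 77.6588 [stop]  node(6,1) S=47.4573 payoff=61.1627 vs cont=58.5302 → 61.1627 [stop]  node(6,2) S=72.7426 payoff=35.8774 vs cont=33.2449 → 35.8774 [stop]  node(6,3) S=111.5000 payoff=0.0000 vs cont=8.9731 → 8.9731 [wait]  node(6,4) S=170.9074 payoff=0.0000 vs cont=0.0000 → 0.0000 [wait]  node(6,5) S=261.9670 payoff=0.0000 vs cont=0.0000 → 0.0000 [wait]  node(6,6) S=401.5434 payoff=0.0000 vs cont=0.0000 → 0.0000 [wait]  ⇒ S*(6)=72.7426
t_5: node(5,0) S=38.3319 payoff=70.2881 vs cont=67.6557 → 70.2881 [stop]  node(5,1) S=58.7552 payoff=49.8648 vs cont=47.2324 → 49.8648 [stop]  node(5,2) S=90.0600 payoff=18.5600 vs cont=21.7628 → 21.7628 [wait]  node(5,3) S=138.0441 payoff=0.0000 vs cont=4.3381 → 4.3381 [wait]  node(5,4) S=211.5942 payoff=0.0000 vs cont=0.0000 → 0.0000 [wait]  node(5,5) S=324.3318 payoff=0.0000 vs cont=0.0000 → 0.0000 [wait]  ⇒ S*(5)=58.7552
t_4: node(4,0) S=47.4573 payoff=61.1627 vs cont=58.5302 → 61.1627 [stop]  node(4,1) S=72.7426 payoff=35.8774 vs cont=34.8217 → 35.8774 [stop]  node(4,2) S=111.5000 payoff=0.0000 vs cont=12.6572 → 12.6572 [wait]  node(4,3) S=170.9074 payoff=0.0000 vs cont=2.0973 → 2.0973 [wait]  node(4,4) S=261.9670 payoff=0.0000 vs cont=0.0000 → 0.0000 [wait]  ⇒ S*(4)=72.7426
t_3: node(3,0) S=58.7552 payoff=49.8648 vs cont=47.2324 → 49.8648 [stop]  node(3,1) S=90.0600 payoff=18.5600 vs cont=23.5765 → 23.5765 [wait]  node(3,2) S=138.0441 payoff=0.0000 vs cont=7.1518 → 7.1518 [wait]  node(3,3) S=211.5942 payoff=0.0000 vs cont=1.0140 → 1.0140 [wait]  ⇒ S*(3)=58.7552
t_2: node(2,0) S=72.7426 payoff=35.8774 vs cont=35.7146 → 35.8774 [stop]  node(2,1) S=111.5000 payoff=0.0000 vs cont=14.9192 → 14.9192 [wait]  node(2,2) S=170.9074 payoff=0.0000 vs cont=3.9568 → 3.9568 [wait]  ⇒ S*(2)=72.7426
t_1: node(1,0) S=90.0600 payoff=18.5600 vs cont=24.6901 → 24.6901 [wait]  node(1,1) S=138.0441 payoff=0.0000 vs cont=9.1608 → 9.1608 [wait]  ⇒ S*(1)=-
t_0: node(0,0) S=111.5000 payoff=0.0000 vs cont=16.4467 → 16.4467 [wait]  ⇒ S*(0)=-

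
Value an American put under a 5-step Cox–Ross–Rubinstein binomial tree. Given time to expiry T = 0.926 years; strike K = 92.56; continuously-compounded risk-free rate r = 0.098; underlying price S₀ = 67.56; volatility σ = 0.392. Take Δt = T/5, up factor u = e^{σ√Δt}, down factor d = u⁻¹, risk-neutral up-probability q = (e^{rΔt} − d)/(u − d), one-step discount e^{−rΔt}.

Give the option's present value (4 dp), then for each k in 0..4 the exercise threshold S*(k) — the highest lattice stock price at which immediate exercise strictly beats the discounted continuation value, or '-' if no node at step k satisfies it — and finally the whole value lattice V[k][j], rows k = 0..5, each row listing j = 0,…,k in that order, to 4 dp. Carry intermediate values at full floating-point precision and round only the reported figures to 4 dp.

Δt=0.18520  u=1.18376  d=0.84477  q=0.51195  discount=0.98201
step 5 (expiry): payoffs max(K−S,0) = 63.4951 51.8316 35.4877 12.5851 0.0000 0.0000
step 4: (k=4,j=0): S=34.4059, (K−S)⁺=58.1541, hold=56.4893 ⇒ V=58.1541 exercise | (k=4,j=1): S=48.2127, (K−S)⁺=44.3473, hold=42.6825 ⇒ V=44.3473 exercise | (k=4,j=2): S=67.5600, (K−S)⁺=25.0000, hold=23.3352 ⇒ V=25.0000 exercise | (k=4,j=3): S=94.6712, (K−S)⁺=0.0000, hold=6.0316 ⇒ V=6.0316 continue | (k=4,j=4): S=132.6618, (K−S)⁺=0.0000, hold=0.0000 ⇒ V=0.0000 continue  boundary S*=67.5600
step 3: (k=3,j=0): S=40.7284, (K−S)⁺=51.8316, hold=50.1668 ⇒ V=51.8316 exercise | (k=3,j=1): S=57.0723, (K−S)⁺=35.4877, hold=33.8229 ⇒ V=35.4877 exercise | (k=3,j=2): S=79.9749, (K−S)⁺=12.5851, hold=15.0141 ⇒ V=15.0141 continue | (k=3,j=3): S=112.0680, (K−S)⁺=0.0000, hold=2.8908 ⇒ V=2.8908 continue  boundary S*=57.0723
step 2: (k=2,j=0): S=48.2127, (K−S)⁺=44.3473, hold=42.6825 ⇒ V=44.3473 exercise | (k=2,j=1): S=67.5600, (K−S)⁺=25.0000, hold=24.5564 ⇒ V=25.0000 exercise | (k=2,j=2): S=94.6712, (K−S)⁺=0.0000, hold=8.6491 ⇒ V=8.6491 continue  boundary S*=67.5600
step 1: (k=1,j=0): S=57.0723, (K−S)⁺=35.4877, hold=33.8229 ⇒ V=35.4877 exercise | (k=1,j=1): S=79.9749, (K−S)⁺=12.5851, hold=16.3300 ⇒ V=16.3300 continue  boundary S*=57.0723
step 0: (k=0,j=0): S=67.5600, (K−S)⁺=25.0000, hold=25.2180 ⇒ V=25.2180 continue  boundary S*=-

price = 25.2180
boundary = - 57.0723 67.5600 57.0723 67.5600
tree:
25.2180
35.4877 16.3300
44.3473 25.0000 8.6491
51.8316 35.4877 15.0141 2.8908
58.1541 44.3473 25.0000 6.0316 0.0000
63.4951 51.8316 35.4877 12.5851 0.0000 0.0000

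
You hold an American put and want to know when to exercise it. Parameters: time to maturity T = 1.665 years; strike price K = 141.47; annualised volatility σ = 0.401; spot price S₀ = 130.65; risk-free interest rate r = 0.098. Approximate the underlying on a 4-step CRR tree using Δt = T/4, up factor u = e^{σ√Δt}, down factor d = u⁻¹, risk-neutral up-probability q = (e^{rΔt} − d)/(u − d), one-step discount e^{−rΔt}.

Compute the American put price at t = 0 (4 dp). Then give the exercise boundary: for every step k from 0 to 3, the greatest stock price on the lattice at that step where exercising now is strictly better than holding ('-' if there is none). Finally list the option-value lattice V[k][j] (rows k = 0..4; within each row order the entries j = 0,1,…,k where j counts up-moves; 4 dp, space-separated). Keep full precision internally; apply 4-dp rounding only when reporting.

price = 24.3915
boundary = - 100.8674 77.8740 100.8674
tree:
24.3915
40.6026 11.1114
63.5960 21.3859 2.3433
81.3479 40.6026 5.0353 0.0000
95.0532 63.5960 10.8200 0.0000 0.0000

Δt=0.41625  u=1.29526  d=0.77204  q=0.51526  discount=0.96003
step 4 (expiry): payoffs max(K−S,0) = 95.0532 63.5960 10.8200 0.0000 0.0000
step 3: (k=3,j=0): S=60.1221, (K−S)⁺=81.3479, hold=75.6931 ⇒ V=81.3479 exercise | (k=3,j=1): S=100.8674, (K−S)⁺=40.6026, hold=34.9478 ⇒ V=40.6026 exercise | (k=3,j=2): S=169.2263, (K−S)⁺=0.0000, hold=5.0353 ⇒ V=5.0353 continue | (k=3,j=3): S=283.9127, (K−S)⁺=0.0000, hold=0.0000 ⇒ V=0.0000 continue  boundary S*=100.8674
step 2: (k=2,j=0): S=77.8740, (K−S)⁺=63.5960, hold=57.9412 ⇒ V=63.5960 exercise | (k=2,j=1): S=130.6500, (K−S)⁺=10.8200, hold=21.3859 ⇒ V=21.3859 continue | (k=2,j=2): S=219.1928, (K−S)⁺=0.0000, hold=2.3433 ⇒ V=2.3433 continue  boundary S*=77.8740
step 1: (k=1,j=0): S=100.8674, (K−S)⁺=40.6026, hold=40.1743 ⇒ V=40.6026 exercise | (k=1,j=1): S=169.2263, (K−S)⁺=0.0000, hold=11.1114 ⇒ V=11.1114 continue  boundary S*=100.8674
step 0: (k=0,j=0): S=130.6500, (K−S)⁺=10.8200, hold=24.3915 ⇒ V=24.3915 continue  boundary S*=-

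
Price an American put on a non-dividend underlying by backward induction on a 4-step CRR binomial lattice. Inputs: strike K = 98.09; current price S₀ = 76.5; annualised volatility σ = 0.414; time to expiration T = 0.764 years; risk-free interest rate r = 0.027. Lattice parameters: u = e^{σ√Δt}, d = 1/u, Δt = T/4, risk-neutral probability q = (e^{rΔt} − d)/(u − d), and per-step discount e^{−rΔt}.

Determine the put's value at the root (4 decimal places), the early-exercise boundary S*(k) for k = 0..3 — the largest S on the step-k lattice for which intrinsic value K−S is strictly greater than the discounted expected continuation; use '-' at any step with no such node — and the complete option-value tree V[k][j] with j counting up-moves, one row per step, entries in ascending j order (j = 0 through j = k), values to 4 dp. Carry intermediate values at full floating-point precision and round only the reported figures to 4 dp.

price = 25.3558
boundary = - - 53.2728 63.8386
tree:
25.3558
34.5973 15.1764
44.8172 23.4122 6.0228
53.6343 34.2514 11.4032 0.0000
60.9921 44.8172 21.5900 0.0000 0.0000

params: Δt=0.19100 u=1.19833 d=0.83449 q=0.46910 e^(-rΔt)=0.99486
t_4 payoffs: 60.9921 44.8172 21.5900 0.0000 0.0000
t_3: node(3,0) S=44.4557 payoff=53.6343 vs cont=53.1298 → 53.6343 [stop]  node(3,1) S=63.8386 payoff=34.2514 vs cont=33.7468 → 34.2514 [stop]  node(3,2) S=91.6726 payoff=6.4174 vs cont=11.4032 → 11.4032 [wait]  node(3,3) S=131.6424 payoff=0.0000 vs cont=0.0000 → 0.0000 [wait]  ⇒ S*(3)=63.8386
t_2: node(2,0) S=53.2728 payoff=44.8172 vs cont=44.3127 → 44.8172 [stop]  node(2,1) S=76.5000 payoff=21.5900 vs cont=23.4122 → 23.4122 [wait]  node(2,2) S=109.8544 payoff=0.0000 vs cont=6.0228 → 6.0228 [wait]  ⇒ S*(2)=53.2728
t_1: node(1,0) S=63.8386 payoff=34.2514 vs cont=34.5973 → 34.5973 [wait]  node(1,1) S=91.6726 payoff=6.4174 vs cont=15.1764 → 15.1764 [wait]  ⇒ S*(1)=-
t_0: node(0,0) S=76.5000 payoff=21.5900 vs cont=25.3558 → 25.3558 [wait]  ⇒ S*(0)=-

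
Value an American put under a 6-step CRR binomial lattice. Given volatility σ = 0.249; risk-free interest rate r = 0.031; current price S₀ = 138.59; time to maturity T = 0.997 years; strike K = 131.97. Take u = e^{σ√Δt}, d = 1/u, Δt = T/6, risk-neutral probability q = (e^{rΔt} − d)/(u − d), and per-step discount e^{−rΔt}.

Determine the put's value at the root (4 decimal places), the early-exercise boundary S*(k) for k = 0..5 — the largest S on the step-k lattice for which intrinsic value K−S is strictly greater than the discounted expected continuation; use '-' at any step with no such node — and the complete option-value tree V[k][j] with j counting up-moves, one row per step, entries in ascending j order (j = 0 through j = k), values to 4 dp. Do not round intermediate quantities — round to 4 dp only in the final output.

price = 8.9493
boundary = - - - 102.2086 92.3435 102.2086
tree:
8.9493
13.8755 4.1163
20.7730 7.1225 1.1532
29.7614 12.0007 2.3186 0.0000
39.6265 19.4652 4.6615 0.0000 0.0000
48.5395 29.7614 9.3719 0.0000 0.0000 0.0000
56.5922 39.6265 18.8423 0.0000 0.0000 0.0000 0.0000

params: Δt=0.16617 u=1.10683 d=0.90348 q=0.50004 e^(-rΔt)=0.99486
t_6 payoffs: 56.5922 39.6265 18.8423 0.0000 0.0000 0.0000 0.0000
t_5: node(5,0) S=83.4305 payoff=48.5395 vs cont=47.8615 → 48.5395 [stop]  node(5,1) S=102.2086 payoff=29.7614 vs cont=29.0833 → 29.7614 [stop]  node(5,2) S=125.2133 payoff=6.7567 vs cont=9.3719 → 9.3719 [wait]  node(5,3) S=153.3957 payoff=0.0000 vs cont=0.0000 → 0.0000 [wait]  node(5,4) S=187.9214 payoff=0.0000 vs cont=0.0000 → 0.0000 [wait]  node(5,5) S=230.2179 payoff=0.0000 vs cont=0.0000 → 0.0000 [wait]  ⇒ S*(5)=102.2086
t_4: node(4,0) S=92.3435 payoff=39.6265 vs cont=38.9485 → 39.6265 [stop]  node(4,1) S=113.1277 payoff=18.8423 vs cont=19.4652 → 19.4652 [wait]  node(4,2) S=138.5900 payoff=0.0000 vs cont=4.6615 → 4.6615 [wait]  node(4,3) S=169.7832 payoff=0.0000 vs cont=0.0000 → 0.0000 [wait]  node(4,4) S=207.9972 payoff=0.0000 vs cont=0.0000 → 0.0000 [wait]  ⇒ S*(4)=92.3435
t_3: node(3,0) S=102.2086 payoff=29.7614 vs cont=29.3932 → 29.7614 [stop]  node(3,1) S=125.2133 payoff=6.7567 vs cont=12.0007 → 12.0007 [wait]  node(3,2) S=153.3957 payoff=0.0000 vs cont=2.3186 → 2.3186 [wait]  node(3,3) S=187.9214 payoff=0.0000 vs cont=0.0000 → 0.0000 [wait]  ⇒ S*(3)=102.2086
t_2: node(2,0) S=113.1277 payoff=18.8423 vs cont=20.7730 → 20.7730 [wait]  node(2,1) S=138.5900 payoff=0.0000 vs cont=7.1225 → 7.1225 [wait]  node(2,2) S=169.7832 payoff=0.0000 vs cont=1.1532 → 1.1532 [wait]  ⇒ S*(2)=-
t_1: node(1,0) S=125.2133 payoff=6.7567 vs cont=13.8755 → 13.8755 [wait]  node(1,1) S=153.3957 payoff=0.0000 vs cont=4.1163 → 4.1163 [wait]  ⇒ S*(1)=-
t_0: node(0,0) S=138.5900 payoff=0.0000 vs cont=8.9493 → 8.9493 [wait]  ⇒ S*(0)=-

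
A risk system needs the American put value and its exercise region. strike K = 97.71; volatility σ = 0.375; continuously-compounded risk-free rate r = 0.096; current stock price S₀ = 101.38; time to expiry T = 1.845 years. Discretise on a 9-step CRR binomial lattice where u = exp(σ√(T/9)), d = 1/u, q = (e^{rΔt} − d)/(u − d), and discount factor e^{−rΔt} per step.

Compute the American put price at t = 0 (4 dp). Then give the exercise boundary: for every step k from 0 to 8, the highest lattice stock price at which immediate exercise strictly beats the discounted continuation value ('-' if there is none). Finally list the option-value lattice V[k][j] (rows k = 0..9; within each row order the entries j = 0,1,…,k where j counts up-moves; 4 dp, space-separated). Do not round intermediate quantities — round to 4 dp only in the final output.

price = 12.2817
boundary = - - - 60.9169 51.4043 60.9169 72.1898 60.9169 72.1898
tree:
12.2817
18.2012 7.2003
26.2561 11.3440 3.5894
36.7931 17.3803 6.1168 1.3560
46.3057 25.7725 10.1750 2.5446 0.2930
54.3328 36.7931 16.4243 4.7029 0.6173 0.0000
61.1065 46.3057 25.5202 8.5219 1.3006 0.0000 0.0000
66.8223 54.3328 36.7931 15.0335 2.7400 0.0000 0.0000 0.0000
71.6457 61.1065 46.3057 25.5202 5.7725 0.0000 0.0000 0.0000 0.0000
75.7158 66.8223 54.3328 36.7931 12.1612 0.0000 0.0000 0.0000 0.0000 0.0000

params: Δt=0.20500 u=1.18505 d=0.84384 q=0.51590 e^(-rΔt)=0.98051
t_9 payoffs: 75.7158 66.8223 54.3328 36.7931 12.1612 0.0000 0.0000 0.0000 0.0000 0.0000
t_8: node(8,0) S=26.0643 payoff=71.6457 vs cont=69.7415 → 71.6457 [stop]  node(8,1) S=36.6035 payoff=61.1065 vs cont=59.2023 → 61.1065 [stop]  node(8,2) S=51.4043 payoff=46.3057 vs cont=44.4016 → 46.3057 [stop]  node(8,3) S=72.1898 payoff=25.5202 vs cont=23.6161 → 25.5202 [stop]  node(8,4) S=101.3800 payoff=0.0000 vs cont=5.7725 → 5.7725 [wait]  node(8,5) S=142.3733 payoff=0.0000 vs cont=0.0000 → 0.0000 [wait]  node(8,6) S=199.9425 payoff=0.0000 vs cont=0.0000 → 0.0000 [wait]  node(8,7) S=280.7899 payoff=0.0000 vs cont=0.0000 → 0.0000 [wait]  node(8,8) S=394.3282 payoff=0.0000 vs cont=0.0000 → 0.0000 [wait]  ⇒ S*(8)=72.1898
t_7: node(7,0) S=30.8877 payoff=66.8223 vs cont=64.9182 → 66.8223 [stop]  node(7,1) S=43.3772 payoff=54.3328 vs cont=52.4287 → 54.3328 [stop]  node(7,2) S=60.9169 payoff=36.7931 vs cont=34.8890 → 36.7931 [stop]  node(7,3) S=85.5488 payoff=12.1612 vs cont=15.0335 → 15.0335 [wait]  node(7,4) S=120.1408 payoff=0.0000 vs cont=2.7400 → 2.7400 [wait]  node(7,5) S=168.7201 payoff=0.0000 vs cont=0.0000 → 0.0000 [wait]  node(7,6) S=236.9427 payoff=0.0000 vs cont=0.0000 → 0.0000 [wait]  node(7,7) S=332.7512 payoff=0.0000 vs cont=0.0000 → 0.0000 [wait]  ⇒ S*(7)=60.9169
t_6: node(6,0) S=36.6035 payoff=61.1065 vs cont=59.2023 → 61.1065 [stop]  node(6,1) S=51.4043 payoff=46.3057 vs cont=44.4016 → 46.3057 [stop]  node(6,2) S=72.1898 payoff=25.5202 vs cont=25.0690 → 25.5202 [stop]  node(6,3) S=101.3800 payoff=0.0000 vs cont=8.5219 → 8.5219 [wait]  node(6,4) S=142.3733 payoff=0.0000 vs cont=1.3006 → 1.3006 [wait]  node(6,5) S=199.9425 payoff=0.0000 vs cont=0.0000 → 0.0000 [wait]  node(6,6) S=280.7899 payoff=0.0000 vs cont=0.0000 → 0.0000 [wait]  ⇒ S*(6)=72.1898
t_5: node(5,0) S=43.3772 payoff=54.3328 vs cont=52.4287 → 54.3328 [stop]  node(5,1) S=60.9169 payoff=36.7931 vs cont=34.8890 → 36.7931 [stop]  node(5,2) S=85.5488 payoff=12.1612 vs cont=16.4243 → 16.4243 [wait]  node(5,3) S=120.1408 payoff=0.0000 vs cont=4.7029 → 4.7029 [wait]  node(5,4) S=168.7201 payoff=0.0000 vs cont=0.6173 → 0.6173 [wait]  node(5,5) S=236.9427 payoff=0.0000 vs cont=0.0000 → 0.0000 [wait]  ⇒ S*(5)=60.9169
t_4: node(4,0) S=51.4043 payoff=46.3057 vs cont=44.4016 → 46.3057 [stop]  node(4,1) S=72.1898 payoff=25.5202 vs cont=25.7725 → 25.7725 [wait]  node(4,2) S=101.3800 payoff=0.0000 vs cont=10.1750 → 10.1750 [wait]  node(4,3) S=142.3733 payoff=0.0000 vs cont=2.5446 → 2.5446 [wait]  node(4,4) S=199.9425 payoff=0.0000 vs cont=0.2930 → 0.2930 [wait]  ⇒ S*(4)=51.4043
t_3: node(3,0) S=60.9169 payoff=36.7931 vs cont=35.0166 → 36.7931 [stop]  node(3,1) S=85.5488 payoff=12.1612 vs cont=17.3803 → 17.3803 [wait]  node(3,2) S=120.1408 payoff=0.0000 vs cont=6.1168 → 6.1168 [wait]  node(3,3) S=168.7201 payoff=0.0000 vs cont=1.3560 → 1.3560 [wait]  ⇒ S*(3)=60.9169
t_2: node(2,0) S=72.1898 payoff=25.5202 vs cont=26.2561 → 26.2561 [wait]  node(2,1) S=101.3800 payoff=0.0000 vs cont=11.3440 → 11.3440 [wait]  node(2,2) S=142.3733 payoff=0.0000 vs cont=3.5894 → 3.5894 [wait]  ⇒ S*(2)=-
t_1: node(1,0) S=85.5488 payoff=12.1612 vs cont=18.2012 → 18.2012 [wait]  node(1,1) S=120.1408 payoff=0.0000 vs cont=7.2003 → 7.2003 [wait]  ⇒ S*(1)=-
t_0: node(0,0) S=101.3800 payoff=0.0000 vs cont=12.2817 → 12.2817 [wait]  ⇒ S*(0)=-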